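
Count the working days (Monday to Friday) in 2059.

261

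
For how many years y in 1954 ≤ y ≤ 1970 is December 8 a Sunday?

3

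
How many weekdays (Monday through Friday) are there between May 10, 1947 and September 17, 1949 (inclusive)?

May 10, 1947 is a Saturday.
That's 862 days from start to end, counting both.
862 = 7 × 123 + 1, so there are 123 full weeks plus 1 extra day.
Each full week contributes 5 weekdays (Mon–Fri): 123 × 5 = 615.
The 1 extra day is Saturday — none qualify.
Total: 615 + 0 = 615.

615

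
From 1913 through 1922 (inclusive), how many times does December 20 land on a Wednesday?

Day of week of December 20 in each year:
1913: Sat, 1914: Sun, 1915: Mon, 1916: Wed ✓, 1917: Thu, 1918: Fri, 1919: Sat, 1920: Mon, 1921: Tue, 1922: Wed ✓
Wednesdays: 1916, 1922.

2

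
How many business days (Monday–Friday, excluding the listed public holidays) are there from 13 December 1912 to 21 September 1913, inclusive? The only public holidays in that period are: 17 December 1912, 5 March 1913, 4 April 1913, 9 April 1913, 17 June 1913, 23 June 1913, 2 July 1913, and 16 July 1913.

13 December 1912 is a Friday.
That's 283 days from start to end, counting both.
283 = 7 × 40 + 3, so there are 40 full weeks plus 3 extra days.
Each full week contributes 5 weekdays (Mon–Fri): 40 × 5 = 200.
The 3 extra days are Friday, Saturday, Sunday — 1 of them qualifies.
Total: 200 + 1 = 201.
Holidays: 17 December 1912 (Tue); 5 March 1913 (Wed); 4 April 1913 (Fri); 9 April 1913 (Wed); 17 June 1913 (Tue); 23 June 1913 (Mon); 2 July 1913 (Wed); 16 July 1913 (Wed).
All 8 holidays fall on weekdays, so subtract 8.
Business days: 201 − 8 = 193.

193 business days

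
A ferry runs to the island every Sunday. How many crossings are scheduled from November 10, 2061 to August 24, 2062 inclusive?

41

November 10, 2061 is a Thursday.
The range spans 288 days (inclusive of both endpoints).
288 = 7 × 41 + 1, so there are 41 full weeks plus 1 extra day.
Each full week contributes one Sunday: 41 so far.
The 1 extra day is Thursday — none qualify.
Total: 41 + 0 = 41.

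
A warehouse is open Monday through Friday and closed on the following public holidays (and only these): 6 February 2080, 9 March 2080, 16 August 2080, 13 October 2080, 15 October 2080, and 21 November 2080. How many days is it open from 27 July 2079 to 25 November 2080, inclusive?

344

27 July 2079 is a Thursday.
The range spans 488 days (inclusive of both endpoints).
488 = 7 × 69 + 5, so there are 69 full weeks plus 5 extra days.
Each full week contributes 5 weekdays (Mon–Fri): 69 × 5 = 345.
The 5 extra days are Thursday, Friday, Saturday, Sunday, Monday — 3 of them qualify.
Total: 345 + 3 = 348.
Holidays: 6 February 2080 (Tue); 9 March 2080 (Sat); 16 August 2080 (Fri); 13 October 2080 (Sun); 15 October 2080 (Tue); 21 November 2080 (Thu).
4 of the 6 holidays fall on weekdays; the rest are weekends and were already excluded.
Business days: 348 − 4 = 344.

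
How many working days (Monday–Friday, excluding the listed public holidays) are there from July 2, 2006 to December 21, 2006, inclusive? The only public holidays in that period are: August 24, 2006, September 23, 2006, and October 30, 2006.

122

July 2, 2006 is a Sunday.
The range spans 173 days (inclusive of both endpoints).
173 = 7 × 24 + 5, so there are 24 full weeks plus 5 extra days.
Each full week contributes 5 weekdays (Mon–Fri): 24 × 5 = 120.
The 5 extra days are Sunday, Monday, Tuesday, Wednesday, Thursday — 4 of them qualify.
Total: 120 + 4 = 124.
Holidays: August 24, 2006 (Thu); September 23, 2006 (Sat); October 30, 2006 (Mon).
2 of the 3 holidays fall on weekdays; the rest are weekends and were already excluded.
Business days: 124 − 2 = 122.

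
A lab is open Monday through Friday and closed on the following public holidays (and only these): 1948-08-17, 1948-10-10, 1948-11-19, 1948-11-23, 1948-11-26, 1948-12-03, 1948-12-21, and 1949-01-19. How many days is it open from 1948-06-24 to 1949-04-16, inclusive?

205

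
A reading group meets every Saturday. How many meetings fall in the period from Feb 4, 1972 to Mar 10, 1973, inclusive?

58

Feb 4, 1972 is a Friday.
That's 401 days from start to end, counting both.
401 = 7 × 57 + 2, so there are 57 full weeks plus 2 extra days.
Each full week contributes one Saturday: 57 so far.
The 2 extra days are Fri, Sat — 1 of them qualifies.
Total: 57 + 1 = 58.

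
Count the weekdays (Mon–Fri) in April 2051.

20 weekdays

April 1, 2051 is a Saturday.
From April 1, 2051 to April 30, 2051 is 30 days inclusive.
30 = 7 × 4 + 2, so there are 4 full weeks plus 2 extra days.
Each full week contributes 5 weekdays (Mon–Fri): 4 × 5 = 20.
The 2 extra days are Saturday, Sunday — none qualify.
Total: 20 + 0 = 20.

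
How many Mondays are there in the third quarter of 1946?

1946-07-01 is a Monday.
The range spans 92 days (inclusive of both endpoints).
92 = 7 × 13 + 1, so there are 13 full weeks plus 1 extra day.
Each full week contributes one Monday: 13 so far.
The 1 extra day is Mon — 1 of them qualifies.
Total: 13 + 1 = 14.

14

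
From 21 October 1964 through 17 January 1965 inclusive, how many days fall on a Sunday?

21 October 1964 is a Wednesday.
The range spans 89 days (inclusive of both endpoints).
89 = 7 × 12 + 5, so there are 12 full weeks plus 5 extra days.
Each full week contributes one Sunday: 12 so far.
The 5 extra days are Wednesday, Thursday, Friday, Saturday, Sunday — 1 of them qualifies.
Total: 12 + 1 = 13.

13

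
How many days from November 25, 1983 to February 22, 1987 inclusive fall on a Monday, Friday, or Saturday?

November 25, 1983 is a Friday.
From November 25, 1983 to February 22, 1987 is 1186 days inclusive.
1186 = 7 × 169 + 3, so there are 169 full weeks plus 3 extra days.
Each full week contributes 3 days from the set (Mon, Fri, Sat): 169 × 3 = 507.
The 3 extra days are Friday, Saturday, Sunday — 2 of them qualify.
Total: 507 + 2 = 509.

509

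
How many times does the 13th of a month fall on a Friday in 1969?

1

The 13th falls on a Friday when the month's 13th has weekday Fri.
Jan 13 is Mon; Feb 13 is Thu; Mar 13 is Thu; Apr 13 is Sun; May 13 is Tue; Jun 13 is Fri ✓; Jul 13 is Sun; Aug 13 is Wed; Sep 13 is Sat; Oct 13 is Mon; Nov 13 is Thu; Dec 13 is Sat.
Friday the 13ths: Jun.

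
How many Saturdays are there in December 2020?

4

2020-12-01 is a Tuesday.
The range spans 31 days (inclusive of both endpoints).
31 = 7 × 4 + 3, so there are 4 full weeks plus 3 extra days.
Each full week contributes one Saturday: 4 so far.
The 3 extra days are Tuesday, Wednesday, Thursday — none qualify.
Total: 4 + 0 = 4.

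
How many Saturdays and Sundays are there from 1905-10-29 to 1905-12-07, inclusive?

1905-10-29 is a Sunday.
That's 40 days from start to end, counting both.
40 = 7 × 5 + 5, so there are 5 full weeks plus 5 extra days.
Each full week contributes 2 weekend days (Sat, Sun): 5 × 2 = 10.
The 5 extra days are Sunday, Monday, Tuesday, Wednesday, Thursday — 1 of them qualifies.
Total: 10 + 1 = 11.

11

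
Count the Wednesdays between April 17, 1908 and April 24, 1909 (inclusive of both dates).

April 17, 1908 is a Friday.
From April 17, 1908 to April 24, 1909 is 373 days inclusive.
373 = 7 × 53 + 2, so there are 53 full weeks plus 2 extra days.
Each full week contributes one Wednesday: 53 so far.
The 2 extra days are Friday, Saturday — none qualify.
Total: 53 + 0 = 53.

53 Wednesdays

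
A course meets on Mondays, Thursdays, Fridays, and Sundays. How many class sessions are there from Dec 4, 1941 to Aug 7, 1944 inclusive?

Dec 4, 1941 is a Thursday.
The range spans 978 days (inclusive of both endpoints).
978 = 7 × 139 + 5, so there are 139 full weeks plus 5 extra days.
Each full week contributes 4 days from the set (Mon, Thu, Fri, Sun): 139 × 4 = 556.
The 5 extra days are Thu, Fri, Sat, Sun, Mon — 4 of them qualify.
Total: 556 + 4 = 560.

560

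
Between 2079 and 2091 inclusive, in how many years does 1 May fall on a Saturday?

Day of week of May 1 in each year:
2079: Mon, 2080: Wed, 2081: Thu, 2082: Fri, 2083: Sat ✓, 2084: Mon, 2085: Tue, 2086: Wed, 2087: Thu, 2088: Sat ✓, 2089: Sun, 2090: Mon, 2091: Tue
Saturdays: 2083, 2088.

2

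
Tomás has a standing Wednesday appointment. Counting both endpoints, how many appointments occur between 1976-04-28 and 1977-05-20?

1976-04-28 is a Wednesday.
The range spans 388 days (inclusive of both endpoints).
388 = 7 × 55 + 3, so there are 55 full weeks plus 3 extra days.
Each full week contributes one Wednesday: 55 so far.
The 3 extra days are Wed, Thu, Fri — 1 of them qualifies.
Total: 55 + 1 = 56.

56 Wednesdays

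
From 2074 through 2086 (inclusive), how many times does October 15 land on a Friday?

Day of week of October 15 in each year:
2074: Mon, 2075: Tue, 2076: Thu, 2077: Fri ✓, 2078: Sat, 2079: Sun, 2080: Tue, 2081: Wed, 2082: Thu, 2083: Fri ✓, 2084: Sun, 2085: Mon, 2086: Tue
Fridays: 2077, 2083.

2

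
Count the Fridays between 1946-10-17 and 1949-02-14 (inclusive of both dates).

122 Fridays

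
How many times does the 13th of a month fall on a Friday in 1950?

The 13th falls on a Friday when the month's 13th has weekday Fri.
Jan 13 is Fri ✓; Feb 13 is Mon; Mar 13 is Mon; Apr 13 is Thu; May 13 is Sat; Jun 13 is Tue; Jul 13 is Thu; Aug 13 is Sun; Sep 13 is Wed; Oct 13 is Fri ✓; Nov 13 is Mon; Dec 13 is Wed.
Friday the 13ths: Jan, Oct.

2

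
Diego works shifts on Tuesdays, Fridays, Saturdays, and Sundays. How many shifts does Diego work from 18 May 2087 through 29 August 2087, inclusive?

59

18 May 2087 is a Sunday.
The range spans 104 days (inclusive of both endpoints).
104 = 7 × 14 + 6, so there are 14 full weeks plus 6 extra days.
Each full week contributes 4 days from the set (Tue, Fri, Sat, Sun): 14 × 4 = 56.
The 6 extra days are Sun, Mon, Tue, Wed, Thu, Fri — 3 of them qualify.
Total: 56 + 3 = 59.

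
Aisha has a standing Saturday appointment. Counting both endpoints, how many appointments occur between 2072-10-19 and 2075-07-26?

2072-10-19 is a Wednesday.
That's 1011 days from start to end, counting both.
1011 = 7 × 144 + 3, so there are 144 full weeks plus 3 extra days.
Each full week contributes one Saturday: 144 so far.
The 3 extra days are Wednesday, Thursday, Friday — none qualify.
Total: 144 + 0 = 144.

144 Saturdays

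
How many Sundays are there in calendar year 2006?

53

2006-01-01 is a Sunday.
The range spans 365 days (inclusive of both endpoints).
365 = 7 × 52 + 1, so there are 52 full weeks plus 1 extra day.
Each full week contributes one Sunday: 52 so far.
The 1 extra day is Sunday — 1 of them qualifies.
Total: 52 + 1 = 53.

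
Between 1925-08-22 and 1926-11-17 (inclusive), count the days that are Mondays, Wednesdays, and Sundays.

195

1925-08-22 is a Saturday.
From 1925-08-22 to 1926-11-17 is 453 days inclusive.
453 = 7 × 64 + 5, so there are 64 full weeks plus 5 extra days.
Each full week contributes 3 days from the set (Mon, Wed, Sun): 64 × 3 = 192.
The 5 extra days are Sat, Sun, Mon, Tue, Wed — 3 of them qualify.
Total: 192 + 3 = 195.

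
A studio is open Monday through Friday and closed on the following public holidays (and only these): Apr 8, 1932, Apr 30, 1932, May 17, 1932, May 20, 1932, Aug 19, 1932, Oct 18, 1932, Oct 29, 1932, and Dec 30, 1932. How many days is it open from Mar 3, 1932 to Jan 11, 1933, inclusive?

219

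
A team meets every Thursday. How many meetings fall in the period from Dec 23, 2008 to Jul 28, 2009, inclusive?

31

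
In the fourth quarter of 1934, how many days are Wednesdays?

13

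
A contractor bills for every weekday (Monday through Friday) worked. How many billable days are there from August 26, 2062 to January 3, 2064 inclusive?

August 26, 2062 is a Saturday.
That's 496 days from start to end, counting both.
496 = 7 × 70 + 6, so there are 70 full weeks plus 6 extra days.
Each full week contributes 5 weekdays (Mon–Fri): 70 × 5 = 350.
The 6 extra days are Saturday, Sunday, Monday, Tuesday, Wednesday, Thursday — 4 of them qualify.
Total: 350 + 4 = 354.

354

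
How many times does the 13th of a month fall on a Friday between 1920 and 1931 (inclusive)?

Friday-the-13ths by year:
1920: Feb, Aug
1921: May
1922: Jan, Oct
1923: Apr, Jul
1924: Jun
1925: Feb, Mar, Nov
1926: Aug
1927: May
1928: Jan, Apr, Jul
1929: Sep, Dec
1930: Jun
1931: Feb, Mar, Nov

22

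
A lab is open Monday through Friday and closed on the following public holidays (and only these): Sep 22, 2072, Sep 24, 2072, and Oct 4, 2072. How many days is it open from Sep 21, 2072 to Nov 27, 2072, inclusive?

46

Sep 21, 2072 is a Wednesday.
From Sep 21, 2072 to Nov 27, 2072 is 68 days inclusive.
68 = 7 × 9 + 5, so there are 9 full weeks plus 5 extra days.
Each full week contributes 5 weekdays (Mon–Fri): 9 × 5 = 45.
The 5 extra days are Wednesday, Thursday, Friday, Saturday, Sunday — 3 of them qualify.
Total: 45 + 3 = 48.
Holidays: Sep 22, 2072 (Thu); Sep 24, 2072 (Sat); Oct 4, 2072 (Tue).
2 of the 3 holidays fall on weekdays; the rest are weekends and were already excluded.
Business days: 48 − 2 = 46.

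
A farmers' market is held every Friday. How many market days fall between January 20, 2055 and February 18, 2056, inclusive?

January 20, 2055 is a Wednesday.
That's 395 days from start to end, counting both.
395 = 7 × 56 + 3, so there are 56 full weeks plus 3 extra days.
Each full week contributes one Friday: 56 so far.
The 3 extra days are Wednesday, Thursday, Friday — 1 of them qualifies.
Total: 56 + 1 = 57.

57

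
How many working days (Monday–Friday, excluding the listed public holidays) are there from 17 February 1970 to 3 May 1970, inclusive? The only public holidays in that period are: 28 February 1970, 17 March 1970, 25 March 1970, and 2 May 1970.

52

17 February 1970 is a Tuesday.
The range spans 76 days (inclusive of both endpoints).
76 = 7 × 10 + 6, so there are 10 full weeks plus 6 extra days.
Each full week contributes 5 weekdays (Mon–Fri): 10 × 5 = 50.
The 6 extra days are Tuesday, Wednesday, Thursday, Friday, Saturday, Sunday — 4 of them qualify.
Total: 50 + 4 = 54.
Holidays: 28 February 1970 (Sat); 17 March 1970 (Tue); 25 March 1970 (Wed); 2 May 1970 (Sat).
2 of the 4 holidays fall on weekdays; the rest are weekends and were already excluded.
Business days: 54 − 2 = 52.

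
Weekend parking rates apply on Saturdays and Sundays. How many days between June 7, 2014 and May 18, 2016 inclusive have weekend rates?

204

June 7, 2014 is a Saturday.
That's 712 days from start to end, counting both.
712 = 7 × 101 + 5, so there are 101 full weeks plus 5 extra days.
Each full week contributes 2 weekend days (Sat, Sun): 101 × 2 = 202.
The 5 extra days are Sat, Sun, Mon, Tue, Wed — 2 of them qualify.
Total: 202 + 2 = 204.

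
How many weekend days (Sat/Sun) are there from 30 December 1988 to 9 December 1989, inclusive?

99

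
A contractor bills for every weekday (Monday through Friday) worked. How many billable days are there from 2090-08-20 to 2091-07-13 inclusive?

235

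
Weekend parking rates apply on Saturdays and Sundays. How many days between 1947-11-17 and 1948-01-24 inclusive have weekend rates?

1947-11-17 is a Monday.
The range spans 69 days (inclusive of both endpoints).
69 = 7 × 9 + 6, so there are 9 full weeks plus 6 extra days.
Each full week contributes 2 weekend days (Sat, Sun): 9 × 2 = 18.
The 6 extra days are Mon, Tue, Wed, Thu, Fri, Sat — 1 of them qualifies.
Total: 18 + 1 = 19.

19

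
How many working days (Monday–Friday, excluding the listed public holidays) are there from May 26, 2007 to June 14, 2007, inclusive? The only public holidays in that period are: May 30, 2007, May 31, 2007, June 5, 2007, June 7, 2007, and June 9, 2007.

May 26, 2007 is a Saturday.
The range spans 20 days (inclusive of both endpoints).
20 = 7 × 2 + 6, so there are 2 full weeks plus 6 extra days.
Each full week contributes 5 weekdays (Mon–Fri): 2 × 5 = 10.
The 6 extra days are Sat, Sun, Mon, Tue, Wed, Thu — 4 of them qualify.
Total: 10 + 4 = 14.
Holidays: May 30, 2007 (Wed); May 31, 2007 (Thu); June 5, 2007 (Tue); June 7, 2007 (Thu); June 9, 2007 (Sat).
4 of the 5 holidays fall on weekdays; the rest are weekends and were already excluded.
Business days: 14 − 4 = 10.

10 working days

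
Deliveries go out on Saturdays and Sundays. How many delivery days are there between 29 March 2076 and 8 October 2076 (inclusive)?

55

29 March 2076 is a Sunday.
The range spans 194 days (inclusive of both endpoints).
194 = 7 × 27 + 5, so there are 27 full weeks plus 5 extra days.
Each full week contributes 2 days from the set (Sat, Sun): 27 × 2 = 54.
The 5 extra days are Sun, Mon, Tue, Wed, Thu — 1 of them qualifies.
Total: 54 + 1 = 55.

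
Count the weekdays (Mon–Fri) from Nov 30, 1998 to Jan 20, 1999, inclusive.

38 weekdays

Nov 30, 1998 is a Monday.
That's 52 days from start to end, counting both.
52 = 7 × 7 + 3, so there are 7 full weeks plus 3 extra days.
Each full week contributes 5 weekdays (Mon–Fri): 7 × 5 = 35.
The 3 extra days are Monday, Tuesday, Wednesday — 3 of them qualify.
Total: 35 + 3 = 38.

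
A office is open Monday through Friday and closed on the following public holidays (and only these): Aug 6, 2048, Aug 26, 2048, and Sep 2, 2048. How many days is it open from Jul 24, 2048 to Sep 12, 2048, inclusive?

Jul 24, 2048 is a Friday.
The range spans 51 days (inclusive of both endpoints).
51 = 7 × 7 + 2, so there are 7 full weeks plus 2 extra days.
Each full week contributes 5 weekdays (Mon–Fri): 7 × 5 = 35.
The 2 extra days are Fri, Sat — 1 of them qualifies.
Total: 35 + 1 = 36.
Holidays: Aug 6, 2048 (Thu); Aug 26, 2048 (Wed); Sep 2, 2048 (Wed).
All 3 holidays fall on weekdays, so subtract 3.
Business days: 36 − 3 = 33.

33 working days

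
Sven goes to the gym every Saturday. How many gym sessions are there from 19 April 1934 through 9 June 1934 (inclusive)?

8 Saturdays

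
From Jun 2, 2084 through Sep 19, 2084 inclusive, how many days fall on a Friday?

16 Fridays

Jun 2, 2084 is a Friday.
That's 110 days from start to end, counting both.
110 = 7 × 15 + 5, so there are 15 full weeks plus 5 extra days.
Each full week contributes one Friday: 15 so far.
The 5 extra days are Fri, Sat, Sun, Mon, Tue — 1 of them qualifies.
Total: 15 + 1 = 16.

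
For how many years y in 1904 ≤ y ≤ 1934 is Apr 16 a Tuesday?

4

Day of week of April 16 in each year:
1904: Sat, 1905: Sun, 1906: Mon, 1907: Tue ✓, 1908: Thu, 1909: Fri, 1910: Sat, 1911: Sun, 1912: Tue ✓, 1913: Wed, 1914: Thu, 1915: Fri, 1916: Sun, 1917: Mon, 1918: Tue ✓, 1919: Wed, 1920: Fri, 1921: Sat, 1922: Sun, 1923: Mon, 1924: Wed, 1925: Thu, 1926: Fri, 1927: Sat, 1928: Mon, 1929: Tue ✓, 1930: Wed, 1931: Thu, 1932: Sat, 1933: Sun, 1934: Mon
Tuesdays: 1907, 1912, 1918, 1929.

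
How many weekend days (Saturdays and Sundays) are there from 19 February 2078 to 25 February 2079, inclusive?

107

19 February 2078 is a Saturday.
The range spans 372 days (inclusive of both endpoints).
372 = 7 × 53 + 1, so there are 53 full weeks plus 1 extra day.
Each full week contributes 2 weekend days (Sat, Sun): 53 × 2 = 106.
The 1 extra day is Saturday — 1 of them qualifies.
Total: 106 + 1 = 107.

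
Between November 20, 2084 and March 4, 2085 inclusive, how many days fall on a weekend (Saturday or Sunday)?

November 20, 2084 is a Monday.
From November 20, 2084 to March 4, 2085 is 105 days inclusive.
105 = 7 × 15, so the span is exactly 15 full weeks.
Each full week contributes 2 weekend days (Sat, Sun): 15 × 2 = 30.
Total: 30.

30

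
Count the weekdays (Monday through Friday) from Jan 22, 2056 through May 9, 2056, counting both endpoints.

Jan 22, 2056 is a Saturday.
The range spans 109 days (inclusive of both endpoints).
109 = 7 × 15 + 4, so there are 15 full weeks plus 4 extra days.
Each full week contributes 5 weekdays (Mon–Fri): 15 × 5 = 75.
The 4 extra days are Sat, Sun, Mon, Tue — 2 of them qualify.
Total: 75 + 2 = 77.

77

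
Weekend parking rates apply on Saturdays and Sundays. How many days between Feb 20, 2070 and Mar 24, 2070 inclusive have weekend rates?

10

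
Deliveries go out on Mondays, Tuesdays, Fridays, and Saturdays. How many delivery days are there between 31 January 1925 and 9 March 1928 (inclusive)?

648

31 January 1925 is a Saturday.
From 31 January 1925 to 9 March 1928 is 1134 days inclusive.
1134 = 7 × 162, so the span is exactly 162 full weeks.
Each full week contributes 4 days from the set (Mon, Tue, Fri, Sat): 162 × 4 = 648.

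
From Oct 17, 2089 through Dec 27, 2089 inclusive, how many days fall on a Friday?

10 Fridays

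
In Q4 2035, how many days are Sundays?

13

2035-10-01 is a Monday.
The range spans 92 days (inclusive of both endpoints).
92 = 7 × 13 + 1, so there are 13 full weeks plus 1 extra day.
Each full week contributes one Sunday: 13 so far.
The 1 extra day is Monday — none qualify.
Total: 13 + 0 = 13.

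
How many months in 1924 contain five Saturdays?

A month has five Saturdays exactly when Saturday falls within its first (length − 28) days.
Jan: 31 days, starts Tue → 5 of Tue, Wed, Thu
Feb: 29 days, starts Fri → 5 of Fri
Mar: 31 days, starts Sat → 5 of Sat, Sun, Mon ✓
Apr: 30 days, starts Tue → 5 of Tue, Wed
May: 31 days, starts Thu → 5 of Thu, Fri, Sat ✓
Jun: 30 days, starts Sun → 5 of Sun, Mon
Jul: 31 days, starts Tue → 5 of Tue, Wed, Thu
Aug: 31 days, starts Fri → 5 of Fri, Sat, Sun ✓
Sep: 30 days, starts Mon → 5 of Mon, Tue
Oct: 31 days, starts Wed → 5 of Wed, Thu, Fri
Nov: 30 days, starts Sat → 5 of Sat, Sun ✓
Dec: 31 days, starts Mon → 5 of Mon, Tue, Wed
Months with five Saturdays: Mar, May, Aug, Nov.

4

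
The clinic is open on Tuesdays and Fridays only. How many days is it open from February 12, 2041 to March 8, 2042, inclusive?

112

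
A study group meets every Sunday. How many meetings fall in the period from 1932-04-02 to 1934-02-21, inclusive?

99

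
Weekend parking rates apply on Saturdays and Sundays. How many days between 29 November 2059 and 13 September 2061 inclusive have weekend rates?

188

29 November 2059 is a Saturday.
The range spans 655 days (inclusive of both endpoints).
655 = 7 × 93 + 4, so there are 93 full weeks plus 4 extra days.
Each full week contributes 2 weekend days (Sat, Sun): 93 × 2 = 186.
The 4 extra days are Saturday, Sunday, Monday, Tuesday — 2 of them qualify.
Total: 186 + 2 = 188.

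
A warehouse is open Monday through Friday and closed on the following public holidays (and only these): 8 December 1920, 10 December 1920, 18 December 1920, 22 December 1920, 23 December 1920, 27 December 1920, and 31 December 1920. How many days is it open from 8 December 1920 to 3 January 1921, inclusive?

8 December 1920 is a Wednesday.
That's 27 days from start to end, counting both.
27 = 7 × 3 + 6, so there are 3 full weeks plus 6 extra days.
Each full week contributes 5 weekdays (Mon–Fri): 3 × 5 = 15.
The 6 extra days are Wed, Thu, Fri, Sat, Sun, Mon — 4 of them qualify.
Total: 15 + 4 = 19.
Holidays: 8 December 1920 (Wed); 10 December 1920 (Fri); 18 December 1920 (Sat); 22 December 1920 (Wed); 23 December 1920 (Thu); 27 December 1920 (Mon); 31 December 1920 (Fri).
6 of the 7 holidays fall on weekdays; the rest are weekends and were already excluded.
Business days: 19 − 6 = 13.

13 working days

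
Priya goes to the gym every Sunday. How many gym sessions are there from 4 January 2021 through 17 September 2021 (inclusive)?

4 January 2021 is a Monday.
That's 257 days from start to end, counting both.
257 = 7 × 36 + 5, so there are 36 full weeks plus 5 extra days.
Each full week contributes one Sunday: 36 so far.
The 5 extra days are Mon, Tue, Wed, Thu, Fri — none qualify.
Total: 36 + 0 = 36.

36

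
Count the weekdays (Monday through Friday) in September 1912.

21

Sep 1, 1912 is a Sunday.
From Sep 1, 1912 to Sep 30, 1912 is 30 days inclusive.
30 = 7 × 4 + 2, so there are 4 full weeks plus 2 extra days.
Each full week contributes 5 weekdays (Mon–Fri): 4 × 5 = 20.
The 2 extra days are Sunday, Monday — 1 of them qualifies.
Total: 20 + 1 = 21.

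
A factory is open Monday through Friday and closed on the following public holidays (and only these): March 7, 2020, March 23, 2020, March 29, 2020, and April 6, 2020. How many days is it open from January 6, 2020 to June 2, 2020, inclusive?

105 business days

January 6, 2020 is a Monday.
The range spans 149 days (inclusive of both endpoints).
149 = 7 × 21 + 2, so there are 21 full weeks plus 2 extra days.
Each full week contributes 5 weekdays (Mon–Fri): 21 × 5 = 105.
The 2 extra days are Mon, Tue — 2 of them qualify.
Total: 105 + 2 = 107.
Holidays: March 7, 2020 (Sat); March 23, 2020 (Mon); March 29, 2020 (Sun); April 6, 2020 (Mon).
2 of the 4 holidays fall on weekdays; the rest are weekends and were already excluded.
Business days: 107 − 2 = 105.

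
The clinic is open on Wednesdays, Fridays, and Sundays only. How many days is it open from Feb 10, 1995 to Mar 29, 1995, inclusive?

21

Feb 10, 1995 is a Friday.
From Feb 10, 1995 to Mar 29, 1995 is 48 days inclusive.
48 = 7 × 6 + 6, so there are 6 full weeks plus 6 extra days.
Each full week contributes 3 days from the set (Wed, Fri, Sun): 6 × 3 = 18.
The 6 extra days are Fri, Sat, Sun, Mon, Tue, Wed — 3 of them qualify.
Total: 18 + 3 = 21.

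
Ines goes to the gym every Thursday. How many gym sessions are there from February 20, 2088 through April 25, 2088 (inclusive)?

February 20, 2088 is a Friday.
That's 66 days from start to end, counting both.
66 = 7 × 9 + 3, so there are 9 full weeks plus 3 extra days.
Each full week contributes one Thursday: 9 so far.
The 3 extra days are Friday, Saturday, Sunday — none qualify.
Total: 9 + 0 = 9.

9 Thursdays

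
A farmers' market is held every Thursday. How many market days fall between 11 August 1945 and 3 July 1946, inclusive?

11 August 1945 is a Saturday.
From 11 August 1945 to 3 July 1946 is 327 days inclusive.
327 = 7 × 46 + 5, so there are 46 full weeks plus 5 extra days.
Each full week contributes one Thursday: 46 so far.
The 5 extra days are Sat, Sun, Mon, Tue, Wed — none qualify.
Total: 46 + 0 = 46.

46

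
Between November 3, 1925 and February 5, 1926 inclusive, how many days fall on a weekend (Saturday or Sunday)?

November 3, 1925 is a Tuesday.
The range spans 95 days (inclusive of both endpoints).
95 = 7 × 13 + 4, so there are 13 full weeks plus 4 extra days.
Each full week contributes 2 weekend days (Sat, Sun): 13 × 2 = 26.
The 4 extra days are Tue, Wed, Thu, Fri — none qualify.
Total: 26 + 0 = 26.

26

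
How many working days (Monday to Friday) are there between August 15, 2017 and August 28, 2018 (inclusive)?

271

August 15, 2017 is a Tuesday.
That's 379 days from start to end, counting both.
379 = 7 × 54 + 1, so there are 54 full weeks plus 1 extra day.
Each full week contributes 5 weekdays (Mon–Fri): 54 × 5 = 270.
The 1 extra day is Tue — 1 of them qualifies.
Total: 270 + 1 = 271.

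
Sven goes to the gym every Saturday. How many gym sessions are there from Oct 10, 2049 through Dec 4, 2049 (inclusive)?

8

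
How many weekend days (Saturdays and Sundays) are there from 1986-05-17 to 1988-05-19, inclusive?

1986-05-17 is a Saturday.
That's 734 days from start to end, counting both.
734 = 7 × 104 + 6, so there are 104 full weeks plus 6 extra days.
Each full week contributes 2 weekend days (Sat, Sun): 104 × 2 = 208.
The 6 extra days are Saturday, Sunday, Monday, Tuesday, Wednesday, Thursday — 2 of them qualify.
Total: 208 + 2 = 210.

210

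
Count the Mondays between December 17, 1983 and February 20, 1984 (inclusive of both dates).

December 17, 1983 is a Saturday.
The range spans 66 days (inclusive of both endpoints).
66 = 7 × 9 + 3, so there are 9 full weeks plus 3 extra days.
Each full week contributes one Monday: 9 so far.
The 3 extra days are Saturday, Sunday, Monday — 1 of them qualifies.
Total: 9 + 1 = 10.

10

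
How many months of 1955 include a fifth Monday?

A month has five Mondays exactly when Monday falls within its first (length − 28) days.
Jan: 31 days, starts Sat → 5 of Sat, Sun, Mon ✓
Feb: 28 days, starts Tue → 5 of (none)
Mar: 31 days, starts Tue → 5 of Tue, Wed, Thu
Apr: 30 days, starts Fri → 5 of Fri, Sat
May: 31 days, starts Sun → 5 of Sun, Mon, Tue ✓
Jun: 30 days, starts Wed → 5 of Wed, Thu
Jul: 31 days, starts Fri → 5 of Fri, Sat, Sun
Aug: 31 days, starts Mon → 5 of Mon, Tue, Wed ✓
Sep: 30 days, starts Thu → 5 of Thu, Fri
Oct: 31 days, starts Sat → 5 of Sat, Sun, Mon ✓
Nov: 30 days, starts Tue → 5 of Tue, Wed
Dec: 31 days, starts Thu → 5 of Thu, Fri, Sat
Months with five Mondays: Jan, May, Aug, Oct.

4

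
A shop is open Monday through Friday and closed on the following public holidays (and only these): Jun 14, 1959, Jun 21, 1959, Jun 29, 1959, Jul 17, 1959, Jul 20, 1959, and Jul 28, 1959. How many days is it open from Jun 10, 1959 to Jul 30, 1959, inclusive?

33

Jun 10, 1959 is a Wednesday.
From Jun 10, 1959 to Jul 30, 1959 is 51 days inclusive.
51 = 7 × 7 + 2, so there are 7 full weeks plus 2 extra days.
Each full week contributes 5 weekdays (Mon–Fri): 7 × 5 = 35.
The 2 extra days are Wed, Thu — 2 of them qualify.
Total: 35 + 2 = 37.
Holidays: Jun 14, 1959 (Sun); Jun 21, 1959 (Sun); Jun 29, 1959 (Mon); Jul 17, 1959 (Fri); Jul 20, 1959 (Mon); Jul 28, 1959 (Tue).
4 of the 6 holidays fall on weekdays; the rest are weekends and were already excluded.
Business days: 37 − 4 = 33.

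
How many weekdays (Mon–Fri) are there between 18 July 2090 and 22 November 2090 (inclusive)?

18 July 2090 is a Tuesday.
From 18 July 2090 to 22 November 2090 is 128 days inclusive.
128 = 7 × 18 + 2, so there are 18 full weeks plus 2 extra days.
Each full week contributes 5 weekdays (Mon–Fri): 18 × 5 = 90.
The 2 extra days are Tue, Wed — 2 of them qualify.
Total: 90 + 2 = 92.

92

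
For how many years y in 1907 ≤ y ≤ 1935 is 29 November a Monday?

4

Day of week of November 29 in each year:
1907: Fri, 1908: Sun, 1909: Mon ✓, 1910: Tue, 1911: Wed, 1912: Fri, 1913: Sat, 1914: Sun, 1915: Mon ✓, 1916: Wed, 1917: Thu, 1918: Fri, 1919: Sat, 1920: Mon ✓, 1921: Tue, 1922: Wed, 1923: Thu, 1924: Sat, 1925: Sun, 1926: Mon ✓, 1927: Tue, 1928: Thu, 1929: Fri, 1930: Sat, 1931: Sun, 1932: Tue, 1933: Wed, 1934: Thu, 1935: Fri
Mondays: 1909, 1915, 1920, 1926.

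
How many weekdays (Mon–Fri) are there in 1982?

261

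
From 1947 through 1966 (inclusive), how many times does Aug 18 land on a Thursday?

Day of week of August 18 in each year:
1947: Mon, 1948: Wed, 1949: Thu ✓, 1950: Fri, 1951: Sat, 1952: Mon, 1953: Tue, 1954: Wed, 1955: Thu ✓, 1956: Sat, 1957: Sun, 1958: Mon, 1959: Tue, 1960: Thu ✓, 1961: Fri, 1962: Sat, 1963: Sun, 1964: Tue, 1965: Wed, 1966: Thu ✓
Thursdays: 1949, 1955, 1960, 1966.

4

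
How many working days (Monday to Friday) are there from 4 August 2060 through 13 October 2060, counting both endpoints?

51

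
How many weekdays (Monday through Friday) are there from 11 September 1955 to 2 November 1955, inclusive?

38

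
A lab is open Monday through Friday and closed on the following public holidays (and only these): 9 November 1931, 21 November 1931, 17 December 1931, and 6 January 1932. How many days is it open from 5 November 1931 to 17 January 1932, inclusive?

5 November 1931 is a Thursday.
The range spans 74 days (inclusive of both endpoints).
74 = 7 × 10 + 4, so there are 10 full weeks plus 4 extra days.
Each full week contributes 5 weekdays (Mon–Fri): 10 × 5 = 50.
The 4 extra days are Thu, Fri, Sat, Sun — 2 of them qualify.
Total: 50 + 2 = 52.
Holidays: 9 November 1931 (Mon); 21 November 1931 (Sat); 17 December 1931 (Thu); 6 January 1932 (Wed).
3 of the 4 holidays fall on weekdays; the rest are weekends and were already excluded.
Business days: 52 − 3 = 49.

49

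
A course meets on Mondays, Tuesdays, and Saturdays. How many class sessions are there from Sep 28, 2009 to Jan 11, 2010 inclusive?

Sep 28, 2009 is a Monday.
The range spans 106 days (inclusive of both endpoints).
106 = 7 × 15 + 1, so there are 15 full weeks plus 1 extra day.
Each full week contributes 3 days from the set (Mon, Tue, Sat): 15 × 3 = 45.
The 1 extra day is Monday — 1 of them qualifies.
Total: 45 + 1 = 46.

46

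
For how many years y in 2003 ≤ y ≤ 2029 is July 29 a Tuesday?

Day of week of July 29 in each year:
2003: Tue ✓, 2004: Thu, 2005: Fri, 2006: Sat, 2007: Sun, 2008: Tue ✓, 2009: Wed, 2010: Thu, 2011: Fri, 2012: Sun, 2013: Mon, 2014: Tue ✓, 2015: Wed, 2016: Fri, 2017: Sat, 2018: Sun, 2019: Mon, 2020: Wed, 2021: Thu, 2022: Fri, 2023: Sat, 2024: Mon, 2025: Tue ✓, 2026: Wed, 2027: Thu, 2028: Sat, 2029: Sun
Tuesdays: 2003, 2008, 2014, 2025.

4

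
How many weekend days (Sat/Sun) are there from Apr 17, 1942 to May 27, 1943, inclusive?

Apr 17, 1942 is a Friday.
That's 406 days from start to end, counting both.
406 = 7 × 58, so the span is exactly 58 full weeks.
Each full week contributes 2 weekend days (Sat, Sun): 58 × 2 = 116.
Total: 116.

116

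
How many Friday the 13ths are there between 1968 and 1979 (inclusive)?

20

Friday-the-13ths by year:
1968: Sep, Dec
1969: Jun
1970: Feb, Mar, Nov
1971: Aug
1972: Oct
1973: Apr, Jul
1974: Sep, Dec
1975: Jun
1976: Feb, Aug
1977: May
1978: Jan, Oct
1979: Apr, Jul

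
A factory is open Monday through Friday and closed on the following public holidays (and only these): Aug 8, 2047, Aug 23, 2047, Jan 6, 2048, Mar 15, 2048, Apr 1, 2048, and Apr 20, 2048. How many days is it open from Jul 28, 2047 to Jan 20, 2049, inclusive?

Jul 28, 2047 is a Sunday.
From Jul 28, 2047 to Jan 20, 2049 is 543 days inclusive.
543 = 7 × 77 + 4, so there are 77 full weeks plus 4 extra days.
Each full week contributes 5 weekdays (Mon–Fri): 77 × 5 = 385.
The 4 extra days are Sun, Mon, Tue, Wed — 3 of them qualify.
Total: 385 + 3 = 388.
Holidays: Aug 8, 2047 (Thu); Aug 23, 2047 (Fri); Jan 6, 2048 (Mon); Mar 15, 2048 (Sun); Apr 1, 2048 (Wed); Apr 20, 2048 (Mon).
5 of the 6 holidays fall on weekdays; the rest are weekends and were already excluded.
Business days: 388 − 5 = 383.

383 working days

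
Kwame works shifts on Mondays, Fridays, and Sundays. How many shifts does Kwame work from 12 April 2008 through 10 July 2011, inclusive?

508

12 April 2008 is a Saturday.
From 12 April 2008 to 10 July 2011 is 1185 days inclusive.
1185 = 7 × 169 + 2, so there are 169 full weeks plus 2 extra days.
Each full week contributes 3 days from the set (Mon, Fri, Sun): 169 × 3 = 507.
The 2 extra days are Saturday, Sunday — 1 of them qualifies.
Total: 507 + 1 = 508.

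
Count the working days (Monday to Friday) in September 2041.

1 September 2041 is a Sunday.
The range spans 30 days (inclusive of both endpoints).
30 = 7 × 4 + 2, so there are 4 full weeks plus 2 extra days.
Each full week contributes 5 weekdays (Mon–Fri): 4 × 5 = 20.
The 2 extra days are Sun, Mon — 1 of them qualifies.
Total: 20 + 1 = 21.

21 weekdays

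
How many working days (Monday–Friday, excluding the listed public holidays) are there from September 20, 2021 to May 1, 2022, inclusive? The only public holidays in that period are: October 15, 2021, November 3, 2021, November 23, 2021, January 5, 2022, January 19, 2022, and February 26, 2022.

155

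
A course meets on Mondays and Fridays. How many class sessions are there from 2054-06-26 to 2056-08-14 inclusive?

224

2054-06-26 is a Friday.
That's 781 days from start to end, counting both.
781 = 7 × 111 + 4, so there are 111 full weeks plus 4 extra days.
Each full week contributes 2 days from the set (Mon, Fri): 111 × 2 = 222.
The 4 extra days are Friday, Saturday, Sunday, Monday — 2 of them qualify.
Total: 222 + 2 = 224.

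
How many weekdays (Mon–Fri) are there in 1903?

January 1, 1903 is a Thursday.
From January 1, 1903 to December 31, 1903 is 365 days inclusive.
365 = 7 × 52 + 1, so there are 52 full weeks plus 1 extra day.
Each full week contributes 5 weekdays (Mon–Fri): 52 × 5 = 260.
The 1 extra day is Thursday — 1 of them qualifies.
Total: 260 + 1 = 261.

261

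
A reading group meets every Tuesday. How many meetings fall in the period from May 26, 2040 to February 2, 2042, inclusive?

88 Tuesdays

May 26, 2040 is a Saturday.
From May 26, 2040 to February 2, 2042 is 618 days inclusive.
618 = 7 × 88 + 2, so there are 88 full weeks plus 2 extra days.
Each full week contributes one Tuesday: 88 so far.
The 2 extra days are Sat, Sun — none qualify.
Total: 88 + 0 = 88.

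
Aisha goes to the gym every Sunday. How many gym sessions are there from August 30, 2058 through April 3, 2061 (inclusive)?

August 30, 2058 is a Friday.
From August 30, 2058 to April 3, 2061 is 948 days inclusive.
948 = 7 × 135 + 3, so there are 135 full weeks plus 3 extra days.
Each full week contributes one Sunday: 135 so far.
The 3 extra days are Fri, Sat, Sun — 1 of them qualifies.
Total: 135 + 1 = 136.

136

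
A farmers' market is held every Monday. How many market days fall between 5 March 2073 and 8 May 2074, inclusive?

5 March 2073 is a Sunday.
That's 430 days from start to end, counting both.
430 = 7 × 61 + 3, so there are 61 full weeks plus 3 extra days.
Each full week contributes one Monday: 61 so far.
The 3 extra days are Sunday, Monday, Tuesday — 1 of them qualifies.
Total: 61 + 1 = 62.

62 Mondays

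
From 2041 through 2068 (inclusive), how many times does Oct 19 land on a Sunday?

Day of week of October 19 in each year:
2041: Sat, 2042: Sun ✓, 2043: Mon, 2044: Wed, 2045: Thu, 2046: Fri, 2047: Sat, 2048: Mon, 2049: Tue, 2050: Wed, 2051: Thu, 2052: Sat, 2053: Sun ✓, 2054: Mon, 2055: Tue, 2056: Thu, 2057: Fri, 2058: Sat, 2059: Sun ✓, 2060: Tue, 2061: Wed, 2062: Thu, 2063: Fri, 2064: Sun ✓, 2065: Mon, 2066: Tue, 2067: Wed, 2068: Fri
Sundays: 2042, 2053, 2059, 2064.

4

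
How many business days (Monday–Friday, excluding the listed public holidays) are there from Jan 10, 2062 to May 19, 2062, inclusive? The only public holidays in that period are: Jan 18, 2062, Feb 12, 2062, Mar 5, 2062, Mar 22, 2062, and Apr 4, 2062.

Jan 10, 2062 is a Tuesday.
The range spans 130 days (inclusive of both endpoints).
130 = 7 × 18 + 4, so there are 18 full weeks plus 4 extra days.
Each full week contributes 5 weekdays (Mon–Fri): 18 × 5 = 90.
The 4 extra days are Tuesday, Wednesday, Thursday, Friday — 4 of them qualify.
Total: 90 + 4 = 94.
Holidays: Jan 18, 2062 (Wed); Feb 12, 2062 (Sun); Mar 5, 2062 (Sun); Mar 22, 2062 (Wed); Apr 4, 2062 (Tue).
3 of the 5 holidays fall on weekdays; the rest are weekends and were already excluded.
Business days: 94 − 3 = 91.

91 business days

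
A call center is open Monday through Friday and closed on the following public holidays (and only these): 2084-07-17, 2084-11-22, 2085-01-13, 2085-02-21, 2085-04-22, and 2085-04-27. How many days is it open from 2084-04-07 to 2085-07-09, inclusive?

323

2084-04-07 is a Friday.
The range spans 459 days (inclusive of both endpoints).
459 = 7 × 65 + 4, so there are 65 full weeks plus 4 extra days.
Each full week contributes 5 weekdays (Mon–Fri): 65 × 5 = 325.
The 4 extra days are Friday, Saturday, Sunday, Monday — 2 of them qualify.
Total: 325 + 2 = 327.
Holidays: 2084-07-17 (Mon); 2084-11-22 (Wed); 2085-01-13 (Sat); 2085-02-21 (Wed); 2085-04-22 (Sun); 2085-04-27 (Fri).
4 of the 6 holidays fall on weekdays; the rest are weekends and were already excluded.
Business days: 327 − 4 = 323.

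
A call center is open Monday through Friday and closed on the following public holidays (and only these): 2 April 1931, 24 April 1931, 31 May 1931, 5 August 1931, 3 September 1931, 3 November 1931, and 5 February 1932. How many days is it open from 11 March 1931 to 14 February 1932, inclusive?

237

11 March 1931 is a Wednesday.
That's 341 days from start to end, counting both.
341 = 7 × 48 + 5, so there are 48 full weeks plus 5 extra days.
Each full week contributes 5 weekdays (Mon–Fri): 48 × 5 = 240.
The 5 extra days are Wednesday, Thursday, Friday, Saturday, Sunday — 3 of them qualify.
Total: 240 + 3 = 243.
Holidays: 2 April 1931 (Thu); 24 April 1931 (Fri); 31 May 1931 (Sun); 5 August 1931 (Wed); 3 September 1931 (Thu); 3 November 1931 (Tue); 5 February 1932 (Fri).
6 of the 7 holidays fall on weekdays; the rest are weekends and were already excluded.
Business days: 243 − 6 = 237.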